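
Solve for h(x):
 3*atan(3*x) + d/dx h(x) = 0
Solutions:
 h(x) = C1 - 3*x*atan(3*x) + log(9*x^2 + 1)/2


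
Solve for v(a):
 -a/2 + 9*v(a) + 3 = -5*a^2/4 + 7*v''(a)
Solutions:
 v(a) = C1*exp(-3*sqrt(7)*a/7) + C2*exp(3*sqrt(7)*a/7) - 5*a^2/36 + a/18 - 89/162


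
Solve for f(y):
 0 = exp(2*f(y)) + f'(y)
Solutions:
 f(y) = log(-sqrt(-1/(C1 - y))) - log(2)/2
 f(y) = log(-1/(C1 - y))/2 - log(2)/2


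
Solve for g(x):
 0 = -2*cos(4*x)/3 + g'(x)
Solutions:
 g(x) = C1 + sin(4*x)/6


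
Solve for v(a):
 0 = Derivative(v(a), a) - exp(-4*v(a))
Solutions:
 v(a) = log(-I*(C1 + 4*a)^(1/4))
 v(a) = log(I*(C1 + 4*a)^(1/4))
 v(a) = log(-(C1 + 4*a)^(1/4))
 v(a) = log(C1 + 4*a)/4


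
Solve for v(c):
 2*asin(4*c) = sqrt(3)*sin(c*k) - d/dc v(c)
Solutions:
 v(c) = C1 - 2*c*asin(4*c) - sqrt(1 - 16*c^2)/2 + sqrt(3)*Piecewise((-cos(c*k)/k, Ne(k, 0)), (0, True))


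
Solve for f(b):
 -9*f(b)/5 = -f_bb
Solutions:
 f(b) = C1*exp(-3*sqrt(5)*b/5) + C2*exp(3*sqrt(5)*b/5)


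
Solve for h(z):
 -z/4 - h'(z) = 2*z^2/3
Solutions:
 h(z) = C1 - 2*z^3/9 - z^2/8


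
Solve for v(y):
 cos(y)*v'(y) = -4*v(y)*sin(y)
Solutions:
 v(y) = C1*cos(y)^4


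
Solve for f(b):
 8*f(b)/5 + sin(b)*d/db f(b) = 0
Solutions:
 f(b) = C1*(cos(b) + 1)^(4/5)/(cos(b) - 1)^(4/5)


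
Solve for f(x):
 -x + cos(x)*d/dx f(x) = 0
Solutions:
 f(x) = C1 + Integral(x/cos(x), x)


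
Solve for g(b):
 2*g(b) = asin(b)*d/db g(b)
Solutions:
 g(b) = C1*exp(2*Integral(1/asin(b), b))


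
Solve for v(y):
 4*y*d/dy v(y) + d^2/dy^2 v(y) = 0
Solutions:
 v(y) = C1 + C2*erf(sqrt(2)*y)


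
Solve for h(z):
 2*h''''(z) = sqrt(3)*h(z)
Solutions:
 h(z) = C1*exp(-2^(3/4)*3^(1/8)*z/2) + C2*exp(2^(3/4)*3^(1/8)*z/2) + C3*sin(2^(3/4)*3^(1/8)*z/2) + C4*cos(2^(3/4)*3^(1/8)*z/2)


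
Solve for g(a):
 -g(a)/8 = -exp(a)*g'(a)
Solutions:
 g(a) = C1*exp(-exp(-a)/8)


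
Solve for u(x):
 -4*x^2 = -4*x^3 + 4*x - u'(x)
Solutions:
 u(x) = C1 - x^4 + 4*x^3/3 + 2*x^2


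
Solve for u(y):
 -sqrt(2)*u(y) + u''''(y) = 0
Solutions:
 u(y) = C1*exp(-2^(1/8)*y) + C2*exp(2^(1/8)*y) + C3*sin(2^(1/8)*y) + C4*cos(2^(1/8)*y)


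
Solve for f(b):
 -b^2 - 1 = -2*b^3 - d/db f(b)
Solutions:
 f(b) = C1 - b^4/2 + b^3/3 + b


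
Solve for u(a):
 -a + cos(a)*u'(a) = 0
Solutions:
 u(a) = C1 + Integral(a/cos(a), a)


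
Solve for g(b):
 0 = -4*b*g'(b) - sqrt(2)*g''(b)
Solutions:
 g(b) = C1 + C2*erf(2^(1/4)*b)


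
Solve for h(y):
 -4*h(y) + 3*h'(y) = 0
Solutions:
 h(y) = C1*exp(4*y/3)


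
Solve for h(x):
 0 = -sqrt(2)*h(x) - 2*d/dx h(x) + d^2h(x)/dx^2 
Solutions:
 h(x) = C1*exp(x*(1 - sqrt(1 + sqrt(2)))) + C2*exp(x*(1 + sqrt(1 + sqrt(2))))


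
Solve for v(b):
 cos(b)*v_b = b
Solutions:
 v(b) = C1 + Integral(b/cos(b), b)


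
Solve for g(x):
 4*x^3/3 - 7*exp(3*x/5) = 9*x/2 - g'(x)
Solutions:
 g(x) = C1 - x^4/3 + 9*x^2/4 + 35*exp(3*x/5)/3


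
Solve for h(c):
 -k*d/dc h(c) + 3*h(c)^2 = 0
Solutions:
 h(c) = -k/(C1*k + 3*c)


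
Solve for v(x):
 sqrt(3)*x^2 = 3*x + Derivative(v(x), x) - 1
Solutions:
 v(x) = C1 + sqrt(3)*x^3/3 - 3*x^2/2 + x


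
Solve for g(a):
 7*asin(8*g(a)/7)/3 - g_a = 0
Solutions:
 Integral(1/asin(8*_y/7), (_y, g(a))) = C1 + 7*a/3


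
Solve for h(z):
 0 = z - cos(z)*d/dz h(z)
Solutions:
 h(z) = C1 + Integral(z/cos(z), z)


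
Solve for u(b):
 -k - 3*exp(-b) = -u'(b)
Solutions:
 u(b) = C1 + b*k - 3*exp(-b)


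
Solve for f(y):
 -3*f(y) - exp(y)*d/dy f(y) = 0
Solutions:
 f(y) = C1*exp(3*exp(-y))


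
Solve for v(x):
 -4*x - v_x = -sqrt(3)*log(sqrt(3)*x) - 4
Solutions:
 v(x) = C1 - 2*x^2 + sqrt(3)*x*log(x) - sqrt(3)*x + sqrt(3)*x*log(3)/2 + 4*x


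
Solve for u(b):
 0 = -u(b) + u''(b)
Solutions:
 u(b) = C1*exp(-b) + C2*exp(b)


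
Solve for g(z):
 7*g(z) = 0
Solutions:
 g(z) = 0


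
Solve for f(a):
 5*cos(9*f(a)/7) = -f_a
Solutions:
 5*a - 7*log(sin(9*f(a)/7) - 1)/18 + 7*log(sin(9*f(a)/7) + 1)/18 = C1


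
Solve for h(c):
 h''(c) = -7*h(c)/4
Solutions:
 h(c) = C1*sin(sqrt(7)*c/2) + C2*cos(sqrt(7)*c/2)


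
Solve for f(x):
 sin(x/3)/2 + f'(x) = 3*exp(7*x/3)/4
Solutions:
 f(x) = C1 + 9*exp(7*x/3)/28 + 3*cos(x/3)/2


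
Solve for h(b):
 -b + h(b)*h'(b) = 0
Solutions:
 h(b) = -sqrt(C1 + b^2)
 h(b) = sqrt(C1 + b^2)


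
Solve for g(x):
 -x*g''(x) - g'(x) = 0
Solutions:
 g(x) = C1 + C2*log(x)


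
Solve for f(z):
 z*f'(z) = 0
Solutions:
 f(z) = C1


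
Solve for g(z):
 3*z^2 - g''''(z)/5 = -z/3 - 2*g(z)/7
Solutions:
 g(z) = C1*exp(-10^(1/4)*7^(3/4)*z/7) + C2*exp(10^(1/4)*7^(3/4)*z/7) + C3*sin(10^(1/4)*7^(3/4)*z/7) + C4*cos(10^(1/4)*7^(3/4)*z/7) - 21*z^2/2 - 7*z/6


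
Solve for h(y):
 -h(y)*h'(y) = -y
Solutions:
 h(y) = -sqrt(C1 + y^2)
 h(y) = sqrt(C1 + y^2)


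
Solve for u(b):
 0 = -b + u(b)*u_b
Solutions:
 u(b) = -sqrt(C1 + b^2)
 u(b) = sqrt(C1 + b^2)


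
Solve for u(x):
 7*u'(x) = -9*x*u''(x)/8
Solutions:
 u(x) = C1 + C2/x^(47/9)


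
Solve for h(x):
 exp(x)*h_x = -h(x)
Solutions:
 h(x) = C1*exp(exp(-x))


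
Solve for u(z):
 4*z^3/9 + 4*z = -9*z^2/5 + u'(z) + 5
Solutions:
 u(z) = C1 + z^4/9 + 3*z^3/5 + 2*z^2 - 5*z


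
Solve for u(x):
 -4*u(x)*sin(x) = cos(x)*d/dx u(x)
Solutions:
 u(x) = C1*cos(x)^4


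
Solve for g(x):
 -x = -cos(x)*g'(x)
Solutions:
 g(x) = C1 + Integral(x/cos(x), x)


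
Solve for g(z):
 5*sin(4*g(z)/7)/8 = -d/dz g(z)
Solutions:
 5*z/8 + 7*log(cos(4*g(z)/7) - 1)/8 - 7*log(cos(4*g(z)/7) + 1)/8 = C1


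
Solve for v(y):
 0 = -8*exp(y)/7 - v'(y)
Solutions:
 v(y) = C1 - 8*exp(y)/7


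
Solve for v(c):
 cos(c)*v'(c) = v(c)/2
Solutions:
 v(c) = C1*(sin(c) + 1)^(1/4)/(sin(c) - 1)^(1/4)


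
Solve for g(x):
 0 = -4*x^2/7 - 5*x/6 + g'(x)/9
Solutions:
 g(x) = C1 + 12*x^3/7 + 15*x^2/4


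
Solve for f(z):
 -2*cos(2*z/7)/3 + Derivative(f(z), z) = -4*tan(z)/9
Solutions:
 f(z) = C1 + 4*log(cos(z))/9 + 7*sin(2*z/7)/3


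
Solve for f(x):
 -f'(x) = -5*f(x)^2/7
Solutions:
 f(x) = -7/(C1 + 5*x)


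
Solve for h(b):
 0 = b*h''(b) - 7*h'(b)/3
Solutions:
 h(b) = C1 + C2*b^(10/3)


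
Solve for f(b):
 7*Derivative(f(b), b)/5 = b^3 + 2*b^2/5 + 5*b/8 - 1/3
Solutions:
 f(b) = C1 + 5*b^4/28 + 2*b^3/21 + 25*b^2/112 - 5*b/21


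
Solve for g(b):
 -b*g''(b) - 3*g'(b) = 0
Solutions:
 g(b) = C1 + C2/b^2


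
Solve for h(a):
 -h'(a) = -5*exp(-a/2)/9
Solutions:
 h(a) = C1 - 10*exp(-a/2)/9


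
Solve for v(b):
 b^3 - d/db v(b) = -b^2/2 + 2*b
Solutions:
 v(b) = C1 + b^4/4 + b^3/6 - b^2


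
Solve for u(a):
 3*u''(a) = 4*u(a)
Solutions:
 u(a) = C1*exp(-2*sqrt(3)*a/3) + C2*exp(2*sqrt(3)*a/3)


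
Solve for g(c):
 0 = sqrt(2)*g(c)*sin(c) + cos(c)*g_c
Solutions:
 g(c) = C1*cos(c)^(sqrt(2))


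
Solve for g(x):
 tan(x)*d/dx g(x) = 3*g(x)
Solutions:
 g(x) = C1*sin(x)^3


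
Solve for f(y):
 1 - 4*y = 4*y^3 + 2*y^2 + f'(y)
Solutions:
 f(y) = C1 - y^4 - 2*y^3/3 - 2*y^2 + y


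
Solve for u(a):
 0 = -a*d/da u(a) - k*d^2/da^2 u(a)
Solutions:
 u(a) = C1 + C2*sqrt(k)*erf(sqrt(2)*a*sqrt(1/k)/2)


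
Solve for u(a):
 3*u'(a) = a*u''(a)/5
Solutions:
 u(a) = C1 + C2*a^16


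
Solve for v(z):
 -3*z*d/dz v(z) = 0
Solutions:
 v(z) = C1


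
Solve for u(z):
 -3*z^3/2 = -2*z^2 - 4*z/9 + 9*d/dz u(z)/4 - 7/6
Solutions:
 u(z) = C1 - z^4/6 + 8*z^3/27 + 8*z^2/81 + 14*z/27


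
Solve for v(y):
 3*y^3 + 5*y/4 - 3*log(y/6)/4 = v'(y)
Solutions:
 v(y) = C1 + 3*y^4/4 + 5*y^2/8 - 3*y*log(y)/4 + 3*y/4 + 3*y*log(6)/4


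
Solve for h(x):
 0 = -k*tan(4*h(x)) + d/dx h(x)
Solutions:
 h(x) = -asin(C1*exp(4*k*x))/4 + pi/4
 h(x) = asin(C1*exp(4*k*x))/4


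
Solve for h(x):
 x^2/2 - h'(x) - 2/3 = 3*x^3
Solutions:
 h(x) = C1 - 3*x^4/4 + x^3/6 - 2*x/3


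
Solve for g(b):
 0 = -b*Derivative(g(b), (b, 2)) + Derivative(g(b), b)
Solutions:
 g(b) = C1 + C2*b^2


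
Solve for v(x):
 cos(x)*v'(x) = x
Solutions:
 v(x) = C1 + Integral(x/cos(x), x)


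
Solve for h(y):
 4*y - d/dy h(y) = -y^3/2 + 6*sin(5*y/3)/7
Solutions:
 h(y) = C1 + y^4/8 + 2*y^2 + 18*cos(5*y/3)/35


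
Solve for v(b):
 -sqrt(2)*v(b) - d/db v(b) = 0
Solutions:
 v(b) = C1*exp(-sqrt(2)*b)


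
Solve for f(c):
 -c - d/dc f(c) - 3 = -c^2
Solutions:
 f(c) = C1 + c^3/3 - c^2/2 - 3*c


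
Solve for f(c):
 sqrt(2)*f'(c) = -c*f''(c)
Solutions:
 f(c) = C1 + C2*c^(1 - sqrt(2))


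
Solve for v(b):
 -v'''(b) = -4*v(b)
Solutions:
 v(b) = C3*exp(2^(2/3)*b) + (C1*sin(2^(2/3)*sqrt(3)*b/2) + C2*cos(2^(2/3)*sqrt(3)*b/2))*exp(-2^(2/3)*b/2)


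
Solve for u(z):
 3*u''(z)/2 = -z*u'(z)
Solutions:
 u(z) = C1 + C2*erf(sqrt(3)*z/3)


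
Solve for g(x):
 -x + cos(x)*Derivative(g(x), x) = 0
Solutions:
 g(x) = C1 + Integral(x/cos(x), x)


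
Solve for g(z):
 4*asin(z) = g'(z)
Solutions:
 g(z) = C1 + 4*z*asin(z) + 4*sqrt(1 - z^2)


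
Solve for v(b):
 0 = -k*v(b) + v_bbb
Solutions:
 v(b) = C1*exp(b*k^(1/3)) + C2*exp(b*k^(1/3)*(-1 + sqrt(3)*I)/2) + C3*exp(-b*k^(1/3)*(1 + sqrt(3)*I)/2)


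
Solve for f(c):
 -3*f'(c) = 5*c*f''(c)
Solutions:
 f(c) = C1 + C2*c^(2/5)


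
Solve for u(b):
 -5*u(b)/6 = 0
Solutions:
 u(b) = 0


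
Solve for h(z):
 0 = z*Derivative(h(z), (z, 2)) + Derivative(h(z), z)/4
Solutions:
 h(z) = C1 + C2*z^(3/4)


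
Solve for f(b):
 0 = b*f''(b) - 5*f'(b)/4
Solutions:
 f(b) = C1 + C2*b^(9/4)


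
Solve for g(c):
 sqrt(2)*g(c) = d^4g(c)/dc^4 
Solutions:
 g(c) = C1*exp(-2^(1/8)*c) + C2*exp(2^(1/8)*c) + C3*sin(2^(1/8)*c) + C4*cos(2^(1/8)*c)


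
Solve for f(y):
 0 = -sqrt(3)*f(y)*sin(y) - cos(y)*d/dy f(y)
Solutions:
 f(y) = C1*cos(y)^(sqrt(3))


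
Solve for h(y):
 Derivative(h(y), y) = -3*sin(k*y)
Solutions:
 h(y) = C1 + 3*cos(k*y)/k


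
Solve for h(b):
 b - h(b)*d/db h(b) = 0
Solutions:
 h(b) = -sqrt(C1 + b^2)
 h(b) = sqrt(C1 + b^2)


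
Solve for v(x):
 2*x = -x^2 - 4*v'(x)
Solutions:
 v(x) = C1 - x^3/12 - x^2/4


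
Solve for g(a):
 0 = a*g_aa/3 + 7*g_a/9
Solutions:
 g(a) = C1 + C2/a^(4/3)


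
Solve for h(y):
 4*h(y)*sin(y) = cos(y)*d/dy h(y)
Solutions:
 h(y) = C1/cos(y)^4


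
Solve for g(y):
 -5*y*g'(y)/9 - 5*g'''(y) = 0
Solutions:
 g(y) = C1 + Integral(C2*airyai(-3^(1/3)*y/3) + C3*airybi(-3^(1/3)*y/3), y)


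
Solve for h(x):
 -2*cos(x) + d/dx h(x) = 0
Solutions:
 h(x) = C1 + 2*sin(x)


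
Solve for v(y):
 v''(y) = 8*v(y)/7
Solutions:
 v(y) = C1*exp(-2*sqrt(14)*y/7) + C2*exp(2*sqrt(14)*y/7)


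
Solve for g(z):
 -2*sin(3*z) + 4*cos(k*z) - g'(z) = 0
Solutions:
 g(z) = C1 + 2*cos(3*z)/3 + 4*sin(k*z)/k


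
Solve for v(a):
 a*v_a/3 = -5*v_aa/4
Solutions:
 v(a) = C1 + C2*erf(sqrt(30)*a/15)


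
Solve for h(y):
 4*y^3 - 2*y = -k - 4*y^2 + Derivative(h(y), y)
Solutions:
 h(y) = C1 + k*y + y^4 + 4*y^3/3 - y^2


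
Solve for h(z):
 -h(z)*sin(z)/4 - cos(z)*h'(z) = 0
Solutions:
 h(z) = C1*cos(z)^(1/4)


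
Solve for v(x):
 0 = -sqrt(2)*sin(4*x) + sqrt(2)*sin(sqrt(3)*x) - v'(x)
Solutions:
 v(x) = C1 + sqrt(2)*cos(4*x)/4 - sqrt(6)*cos(sqrt(3)*x)/3


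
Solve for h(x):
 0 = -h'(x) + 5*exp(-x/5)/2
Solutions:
 h(x) = C1 - 25*exp(-x/5)/2


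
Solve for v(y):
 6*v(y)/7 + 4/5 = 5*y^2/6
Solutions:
 v(y) = 35*y^2/36 - 14/15


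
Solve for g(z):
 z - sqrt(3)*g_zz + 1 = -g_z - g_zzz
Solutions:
 g(z) = C1 - z^2/2 - sqrt(3)*z - z + (C2*sin(z/2) + C3*cos(z/2))*exp(sqrt(3)*z/2)


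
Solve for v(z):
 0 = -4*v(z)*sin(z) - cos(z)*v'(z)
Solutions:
 v(z) = C1*cos(z)^4


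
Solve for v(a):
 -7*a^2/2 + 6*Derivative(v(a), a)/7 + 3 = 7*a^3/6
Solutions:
 v(a) = C1 + 49*a^4/144 + 49*a^3/36 - 7*a/2


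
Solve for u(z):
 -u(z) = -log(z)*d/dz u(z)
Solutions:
 u(z) = C1*exp(li(z))


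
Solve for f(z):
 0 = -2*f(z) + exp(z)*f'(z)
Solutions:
 f(z) = C1*exp(-2*exp(-z))


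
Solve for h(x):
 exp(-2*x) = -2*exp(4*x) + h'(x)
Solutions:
 h(x) = C1 + exp(4*x)/2 - exp(-2*x)/2


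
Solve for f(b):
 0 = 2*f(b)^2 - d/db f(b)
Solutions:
 f(b) = -1/(C1 + 2*b)


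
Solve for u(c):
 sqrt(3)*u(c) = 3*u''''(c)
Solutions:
 u(c) = C1*exp(-3^(7/8)*c/3) + C2*exp(3^(7/8)*c/3) + C3*sin(3^(7/8)*c/3) + C4*cos(3^(7/8)*c/3)


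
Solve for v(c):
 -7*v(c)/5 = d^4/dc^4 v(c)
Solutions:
 v(c) = (C1*sin(sqrt(2)*5^(3/4)*7^(1/4)*c/10) + C2*cos(sqrt(2)*5^(3/4)*7^(1/4)*c/10))*exp(-sqrt(2)*5^(3/4)*7^(1/4)*c/10) + (C3*sin(sqrt(2)*5^(3/4)*7^(1/4)*c/10) + C4*cos(sqrt(2)*5^(3/4)*7^(1/4)*c/10))*exp(sqrt(2)*5^(3/4)*7^(1/4)*c/10)


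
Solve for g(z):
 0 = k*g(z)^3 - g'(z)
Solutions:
 g(z) = -sqrt(2)*sqrt(-1/(C1 + k*z))/2
 g(z) = sqrt(2)*sqrt(-1/(C1 + k*z))/2


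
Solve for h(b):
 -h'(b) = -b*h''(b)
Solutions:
 h(b) = C1 + C2*b^2


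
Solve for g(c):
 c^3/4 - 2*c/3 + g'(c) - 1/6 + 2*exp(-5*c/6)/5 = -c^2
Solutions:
 g(c) = C1 - c^4/16 - c^3/3 + c^2/3 + c/6 + 12*exp(-5*c/6)/25


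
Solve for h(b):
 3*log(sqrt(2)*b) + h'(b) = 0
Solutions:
 h(b) = C1 - 3*b*log(b) - 3*b*log(2)/2 + 3*b


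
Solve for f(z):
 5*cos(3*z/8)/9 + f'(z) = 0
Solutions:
 f(z) = C1 - 40*sin(3*z/8)/27


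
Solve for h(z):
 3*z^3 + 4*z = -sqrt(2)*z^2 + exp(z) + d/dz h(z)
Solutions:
 h(z) = C1 + 3*z^4/4 + sqrt(2)*z^3/3 + 2*z^2 - exp(z)


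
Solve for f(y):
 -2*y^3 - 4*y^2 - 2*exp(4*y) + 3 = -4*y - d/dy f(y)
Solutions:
 f(y) = C1 + y^4/2 + 4*y^3/3 - 2*y^2 - 3*y + exp(4*y)/2


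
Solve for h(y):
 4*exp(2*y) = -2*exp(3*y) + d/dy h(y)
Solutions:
 h(y) = C1 + 2*exp(3*y)/3 + 2*exp(2*y)


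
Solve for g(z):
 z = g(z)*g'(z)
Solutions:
 g(z) = -sqrt(C1 + z^2)
 g(z) = sqrt(C1 + z^2)


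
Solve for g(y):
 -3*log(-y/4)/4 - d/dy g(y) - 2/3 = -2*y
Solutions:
 g(y) = C1 + y^2 - 3*y*log(-y)/4 + y*(1 + 18*log(2))/12


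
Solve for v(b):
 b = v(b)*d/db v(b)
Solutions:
 v(b) = -sqrt(C1 + b^2)
 v(b) = sqrt(C1 + b^2)


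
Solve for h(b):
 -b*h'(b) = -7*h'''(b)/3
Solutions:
 h(b) = C1 + Integral(C2*airyai(3^(1/3)*7^(2/3)*b/7) + C3*airybi(3^(1/3)*7^(2/3)*b/7), b)


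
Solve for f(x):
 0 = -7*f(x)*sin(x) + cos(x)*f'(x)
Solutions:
 f(x) = C1/cos(x)^7


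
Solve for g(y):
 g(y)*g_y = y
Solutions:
 g(y) = -sqrt(C1 + y^2)
 g(y) = sqrt(C1 + y^2)


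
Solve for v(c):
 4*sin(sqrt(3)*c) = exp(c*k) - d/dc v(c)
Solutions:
 v(c) = C1 + 4*sqrt(3)*cos(sqrt(3)*c)/3 + exp(c*k)/k


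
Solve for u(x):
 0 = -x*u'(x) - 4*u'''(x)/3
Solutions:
 u(x) = C1 + Integral(C2*airyai(-6^(1/3)*x/2) + C3*airybi(-6^(1/3)*x/2), x)


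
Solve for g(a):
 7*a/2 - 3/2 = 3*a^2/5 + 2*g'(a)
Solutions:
 g(a) = C1 - a^3/10 + 7*a^2/8 - 3*a/4


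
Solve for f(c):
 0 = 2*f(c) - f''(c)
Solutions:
 f(c) = C1*exp(-sqrt(2)*c) + C2*exp(sqrt(2)*c)


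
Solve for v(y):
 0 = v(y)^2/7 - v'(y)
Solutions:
 v(y) = -7/(C1 + y)


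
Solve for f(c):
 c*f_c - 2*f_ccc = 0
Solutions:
 f(c) = C1 + Integral(C2*airyai(2^(2/3)*c/2) + C3*airybi(2^(2/3)*c/2), c)


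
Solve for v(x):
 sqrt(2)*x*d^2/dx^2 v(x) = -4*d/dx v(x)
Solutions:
 v(x) = C1 + C2*x^(1 - 2*sqrt(2))


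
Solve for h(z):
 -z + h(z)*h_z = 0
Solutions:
 h(z) = -sqrt(C1 + z^2)
 h(z) = sqrt(C1 + z^2)


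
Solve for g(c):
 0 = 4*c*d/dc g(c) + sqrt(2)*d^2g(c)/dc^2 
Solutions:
 g(c) = C1 + C2*erf(2^(1/4)*c)


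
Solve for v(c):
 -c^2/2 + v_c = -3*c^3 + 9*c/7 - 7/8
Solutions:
 v(c) = C1 - 3*c^4/4 + c^3/6 + 9*c^2/14 - 7*c/8


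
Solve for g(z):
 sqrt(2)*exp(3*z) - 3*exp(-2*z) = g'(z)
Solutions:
 g(z) = C1 + sqrt(2)*exp(3*z)/3 + 3*exp(-2*z)/2


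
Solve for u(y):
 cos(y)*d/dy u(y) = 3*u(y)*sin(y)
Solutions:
 u(y) = C1/cos(y)^3


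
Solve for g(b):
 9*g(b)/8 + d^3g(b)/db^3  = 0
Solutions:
 g(b) = C3*exp(-3^(2/3)*b/2) + (C1*sin(3*3^(1/6)*b/4) + C2*cos(3*3^(1/6)*b/4))*exp(3^(2/3)*b/4)


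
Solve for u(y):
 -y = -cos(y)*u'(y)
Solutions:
 u(y) = C1 + Integral(y/cos(y), y)


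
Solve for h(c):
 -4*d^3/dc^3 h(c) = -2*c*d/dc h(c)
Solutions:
 h(c) = C1 + Integral(C2*airyai(2^(2/3)*c/2) + C3*airybi(2^(2/3)*c/2), c)


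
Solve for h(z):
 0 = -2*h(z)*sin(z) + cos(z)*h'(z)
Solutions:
 h(z) = C1/cos(z)^2


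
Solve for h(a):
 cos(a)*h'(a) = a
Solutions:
 h(a) = C1 + Integral(a/cos(a), a)


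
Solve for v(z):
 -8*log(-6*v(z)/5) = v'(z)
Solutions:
 Integral(1/(log(-_y) - log(5) + log(6)), (_y, v(z)))/8 = C1 - z


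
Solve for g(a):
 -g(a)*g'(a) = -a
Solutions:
 g(a) = -sqrt(C1 + a^2)
 g(a) = sqrt(C1 + a^2)


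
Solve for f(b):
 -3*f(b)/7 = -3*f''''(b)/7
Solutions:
 f(b) = C1*exp(-b) + C2*exp(b) + C3*sin(b) + C4*cos(b)


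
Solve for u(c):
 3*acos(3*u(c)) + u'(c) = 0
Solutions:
 Integral(1/acos(3*_y), (_y, u(c))) = C1 - 3*c


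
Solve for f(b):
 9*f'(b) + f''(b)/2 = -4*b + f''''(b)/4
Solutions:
 f(b) = C1 + C2*exp(-2^(1/3)*b*(2^(1/3)/(sqrt(6555)/9 + 9)^(1/3) + 3*(sqrt(6555)/9 + 9)^(1/3))/6)*sin(sqrt(3)*b*(-3*(2*sqrt(6555)/9 + 18)^(1/3) + 2/(2*sqrt(6555)/9 + 18)^(1/3))/6) + C3*exp(-2^(1/3)*b*(2^(1/3)/(sqrt(6555)/9 + 9)^(1/3) + 3*(sqrt(6555)/9 + 9)^(1/3))/6)*cos(sqrt(3)*b*(-3*(2*sqrt(6555)/9 + 18)^(1/3) + 2/(2*sqrt(6555)/9 + 18)^(1/3))/6) + C4*exp(2^(1/3)*b*(2^(1/3)/(3*(sqrt(6555)/9 + 9)^(1/3)) + (sqrt(6555)/9 + 9)^(1/3))) - 2*b^2/9 + 2*b/81


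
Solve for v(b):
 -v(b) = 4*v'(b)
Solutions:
 v(b) = C1*exp(-b/4)


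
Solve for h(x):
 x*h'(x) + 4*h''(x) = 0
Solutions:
 h(x) = C1 + C2*erf(sqrt(2)*x/4)


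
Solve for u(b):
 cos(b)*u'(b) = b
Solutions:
 u(b) = C1 + Integral(b/cos(b), b)


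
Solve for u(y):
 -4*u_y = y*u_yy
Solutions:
 u(y) = C1 + C2/y^3


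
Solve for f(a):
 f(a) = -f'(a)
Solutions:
 f(a) = C1*exp(-a)


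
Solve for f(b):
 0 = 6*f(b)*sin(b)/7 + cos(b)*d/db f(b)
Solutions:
 f(b) = C1*cos(b)^(6/7)


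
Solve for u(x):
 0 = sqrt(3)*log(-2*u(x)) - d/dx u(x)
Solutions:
 -sqrt(3)*Integral(1/(log(-_y) + log(2)), (_y, u(x)))/3 = C1 - x


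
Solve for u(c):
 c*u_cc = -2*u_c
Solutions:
 u(c) = C1 + C2/c


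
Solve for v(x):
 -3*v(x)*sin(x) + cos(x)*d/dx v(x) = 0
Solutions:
 v(x) = C1/cos(x)^3


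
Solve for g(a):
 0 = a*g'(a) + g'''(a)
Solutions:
 g(a) = C1 + Integral(C2*airyai(-a) + C3*airybi(-a), a)


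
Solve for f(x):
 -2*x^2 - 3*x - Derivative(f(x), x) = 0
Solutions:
 f(x) = C1 - 2*x^3/3 - 3*x^2/2


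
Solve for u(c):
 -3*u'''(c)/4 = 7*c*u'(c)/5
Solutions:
 u(c) = C1 + Integral(C2*airyai(-15^(2/3)*28^(1/3)*c/15) + C3*airybi(-15^(2/3)*28^(1/3)*c/15), c)


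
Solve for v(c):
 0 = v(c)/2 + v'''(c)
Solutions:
 v(c) = C3*exp(-2^(2/3)*c/2) + (C1*sin(2^(2/3)*sqrt(3)*c/4) + C2*cos(2^(2/3)*sqrt(3)*c/4))*exp(2^(2/3)*c/4)


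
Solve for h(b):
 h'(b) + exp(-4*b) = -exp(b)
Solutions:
 h(b) = C1 - exp(b) + exp(-4*b)/4


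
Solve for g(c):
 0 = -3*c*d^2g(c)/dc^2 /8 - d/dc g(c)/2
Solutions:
 g(c) = C1 + C2/c^(1/3)


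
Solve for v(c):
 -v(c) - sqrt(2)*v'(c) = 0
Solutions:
 v(c) = C1*exp(-sqrt(2)*c/2)


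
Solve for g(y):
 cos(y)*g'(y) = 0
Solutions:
 g(y) = C1


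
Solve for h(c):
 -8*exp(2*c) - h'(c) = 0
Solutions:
 h(c) = C1 - 4*exp(2*c)


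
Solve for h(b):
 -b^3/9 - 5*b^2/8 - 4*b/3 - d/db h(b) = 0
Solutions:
 h(b) = C1 - b^4/36 - 5*b^3/24 - 2*b^2/3


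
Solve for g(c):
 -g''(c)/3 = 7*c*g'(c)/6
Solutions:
 g(c) = C1 + C2*erf(sqrt(7)*c/2)


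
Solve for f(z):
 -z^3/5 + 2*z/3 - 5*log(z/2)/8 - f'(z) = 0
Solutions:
 f(z) = C1 - z^4/20 + z^2/3 - 5*z*log(z)/8 + 5*z*log(2)/8 + 5*z/8


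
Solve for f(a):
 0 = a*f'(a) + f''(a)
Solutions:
 f(a) = C1 + C2*erf(sqrt(2)*a/2)


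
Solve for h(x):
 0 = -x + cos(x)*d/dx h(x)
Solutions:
 h(x) = C1 + Integral(x/cos(x), x)


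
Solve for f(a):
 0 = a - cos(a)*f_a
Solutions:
 f(a) = C1 + Integral(a/cos(a), a)


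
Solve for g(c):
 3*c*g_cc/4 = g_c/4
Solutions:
 g(c) = C1 + C2*c^(4/3)


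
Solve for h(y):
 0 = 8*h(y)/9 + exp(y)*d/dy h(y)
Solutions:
 h(y) = C1*exp(8*exp(-y)/9)


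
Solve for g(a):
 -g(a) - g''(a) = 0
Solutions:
 g(a) = C1*sin(a) + C2*cos(a)


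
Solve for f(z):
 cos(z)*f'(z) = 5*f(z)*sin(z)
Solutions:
 f(z) = C1/cos(z)^5


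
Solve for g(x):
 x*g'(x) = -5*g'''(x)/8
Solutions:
 g(x) = C1 + Integral(C2*airyai(-2*5^(2/3)*x/5) + C3*airybi(-2*5^(2/3)*x/5), x)


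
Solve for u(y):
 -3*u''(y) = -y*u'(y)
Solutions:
 u(y) = C1 + C2*erfi(sqrt(6)*y/6)


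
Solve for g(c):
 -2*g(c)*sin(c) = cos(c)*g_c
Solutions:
 g(c) = C1*cos(c)^2


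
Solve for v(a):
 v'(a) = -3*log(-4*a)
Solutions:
 v(a) = C1 - 3*a*log(-a) + 3*a*(1 - 2*log(2))


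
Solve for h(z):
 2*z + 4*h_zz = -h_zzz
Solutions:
 h(z) = C1 + C2*z + C3*exp(-4*z) - z^3/12 + z^2/16


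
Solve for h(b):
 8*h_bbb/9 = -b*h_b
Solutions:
 h(b) = C1 + Integral(C2*airyai(-3^(2/3)*b/2) + C3*airybi(-3^(2/3)*b/2), b)


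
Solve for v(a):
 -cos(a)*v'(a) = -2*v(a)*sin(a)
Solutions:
 v(a) = C1/cos(a)^2


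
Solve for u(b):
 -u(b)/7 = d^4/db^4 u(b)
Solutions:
 u(b) = (C1*sin(sqrt(2)*7^(3/4)*b/14) + C2*cos(sqrt(2)*7^(3/4)*b/14))*exp(-sqrt(2)*7^(3/4)*b/14) + (C3*sin(sqrt(2)*7^(3/4)*b/14) + C4*cos(sqrt(2)*7^(3/4)*b/14))*exp(sqrt(2)*7^(3/4)*b/14)


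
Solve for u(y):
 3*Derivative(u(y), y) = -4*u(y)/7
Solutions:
 u(y) = C1*exp(-4*y/21)


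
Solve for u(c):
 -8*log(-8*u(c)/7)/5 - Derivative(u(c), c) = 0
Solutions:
 5*Integral(1/(log(-_y) - log(7) + 3*log(2)), (_y, u(c)))/8 = C1 - c


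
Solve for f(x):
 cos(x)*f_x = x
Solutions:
 f(x) = C1 + Integral(x/cos(x), x)


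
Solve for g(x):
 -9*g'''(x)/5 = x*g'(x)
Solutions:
 g(x) = C1 + Integral(C2*airyai(-15^(1/3)*x/3) + C3*airybi(-15^(1/3)*x/3), x)


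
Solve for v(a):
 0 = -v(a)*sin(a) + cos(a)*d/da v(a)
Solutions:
 v(a) = C1/cos(a)


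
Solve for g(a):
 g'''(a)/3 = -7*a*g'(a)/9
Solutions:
 g(a) = C1 + Integral(C2*airyai(-3^(2/3)*7^(1/3)*a/3) + C3*airybi(-3^(2/3)*7^(1/3)*a/3), a)


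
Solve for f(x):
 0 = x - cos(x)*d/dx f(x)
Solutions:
 f(x) = C1 + Integral(x/cos(x), x)


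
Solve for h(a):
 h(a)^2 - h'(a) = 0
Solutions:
 h(a) = -1/(C1 + a)


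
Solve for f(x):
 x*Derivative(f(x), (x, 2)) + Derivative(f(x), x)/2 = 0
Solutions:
 f(x) = C1 + C2*sqrt(x)


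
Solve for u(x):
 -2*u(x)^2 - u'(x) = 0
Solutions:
 u(x) = 1/(C1 + 2*x)


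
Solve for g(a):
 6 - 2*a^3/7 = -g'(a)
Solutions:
 g(a) = C1 + a^4/14 - 6*a


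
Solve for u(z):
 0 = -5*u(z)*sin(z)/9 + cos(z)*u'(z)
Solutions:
 u(z) = C1/cos(z)^(5/9)


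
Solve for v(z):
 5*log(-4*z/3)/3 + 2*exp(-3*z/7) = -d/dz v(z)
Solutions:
 v(z) = C1 - 5*z*log(-z)/3 + 5*z*(-2*log(2) + 1 + log(3))/3 + 14*exp(-3*z/7)/3


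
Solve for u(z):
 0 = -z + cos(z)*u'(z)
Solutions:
 u(z) = C1 + Integral(z/cos(z), z)


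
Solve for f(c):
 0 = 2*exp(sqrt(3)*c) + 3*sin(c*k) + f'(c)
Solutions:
 f(c) = C1 - 2*sqrt(3)*exp(sqrt(3)*c)/3 + 3*cos(c*k)/k


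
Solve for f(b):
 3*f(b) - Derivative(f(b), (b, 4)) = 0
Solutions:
 f(b) = C1*exp(-3^(1/4)*b) + C2*exp(3^(1/4)*b) + C3*sin(3^(1/4)*b) + C4*cos(3^(1/4)*b)


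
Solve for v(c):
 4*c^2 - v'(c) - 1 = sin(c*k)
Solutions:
 v(c) = C1 + 4*c^3/3 - c + cos(c*k)/k


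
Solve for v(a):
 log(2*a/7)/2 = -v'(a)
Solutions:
 v(a) = C1 - a*log(a)/2 - a*log(2)/2 + a/2 + a*log(7)/2


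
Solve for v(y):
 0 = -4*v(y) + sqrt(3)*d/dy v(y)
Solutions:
 v(y) = C1*exp(4*sqrt(3)*y/3)


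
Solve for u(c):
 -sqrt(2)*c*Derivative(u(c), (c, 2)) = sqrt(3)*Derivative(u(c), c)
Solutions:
 u(c) = C1 + C2*c^(1 - sqrt(6)/2)


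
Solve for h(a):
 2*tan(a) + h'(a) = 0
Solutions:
 h(a) = C1 + 2*log(cos(a))


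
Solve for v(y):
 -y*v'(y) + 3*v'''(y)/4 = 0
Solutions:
 v(y) = C1 + Integral(C2*airyai(6^(2/3)*y/3) + C3*airybi(6^(2/3)*y/3), y)


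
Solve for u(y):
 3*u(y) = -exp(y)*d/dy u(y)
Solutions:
 u(y) = C1*exp(3*exp(-y))


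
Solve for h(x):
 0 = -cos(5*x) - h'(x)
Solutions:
 h(x) = C1 - sin(5*x)/5


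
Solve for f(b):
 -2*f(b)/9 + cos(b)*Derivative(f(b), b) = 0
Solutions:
 f(b) = C1*(sin(b) + 1)^(1/9)/(sin(b) - 1)^(1/9)


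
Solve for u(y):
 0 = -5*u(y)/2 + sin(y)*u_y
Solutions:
 u(y) = C1*(cos(y) - 1)^(5/4)/(cos(y) + 1)^(5/4)


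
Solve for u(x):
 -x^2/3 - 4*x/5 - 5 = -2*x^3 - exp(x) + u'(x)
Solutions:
 u(x) = C1 + x^4/2 - x^3/9 - 2*x^2/5 - 5*x + exp(x)


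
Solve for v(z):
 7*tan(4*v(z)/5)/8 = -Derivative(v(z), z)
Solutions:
 v(z) = -5*asin(C1*exp(-7*z/10))/4 + 5*pi/4
 v(z) = 5*asin(C1*exp(-7*z/10))/4


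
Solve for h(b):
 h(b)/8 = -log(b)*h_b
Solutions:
 h(b) = C1*exp(-li(b)/8)


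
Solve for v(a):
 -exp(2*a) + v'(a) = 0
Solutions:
 v(a) = C1 + exp(2*a)/2


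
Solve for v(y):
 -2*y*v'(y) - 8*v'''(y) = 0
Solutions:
 v(y) = C1 + Integral(C2*airyai(-2^(1/3)*y/2) + C3*airybi(-2^(1/3)*y/2), y)


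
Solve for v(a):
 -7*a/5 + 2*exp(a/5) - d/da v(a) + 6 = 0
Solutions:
 v(a) = C1 - 7*a^2/10 + 6*a + 10*exp(a/5)


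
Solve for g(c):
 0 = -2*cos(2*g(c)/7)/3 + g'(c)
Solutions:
 -2*c/3 - 7*log(sin(2*g(c)/7) - 1)/4 + 7*log(sin(2*g(c)/7) + 1)/4 = C1


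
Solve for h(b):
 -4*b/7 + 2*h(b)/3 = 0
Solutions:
 h(b) = 6*b/7


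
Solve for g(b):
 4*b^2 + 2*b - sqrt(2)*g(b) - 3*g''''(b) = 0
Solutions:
 g(b) = 2*sqrt(2)*b^2 + sqrt(2)*b + (C1*sin(2^(5/8)*3^(3/4)*b/6) + C2*cos(2^(5/8)*3^(3/4)*b/6))*exp(-2^(5/8)*3^(3/4)*b/6) + (C3*sin(2^(5/8)*3^(3/4)*b/6) + C4*cos(2^(5/8)*3^(3/4)*b/6))*exp(2^(5/8)*3^(3/4)*b/6)


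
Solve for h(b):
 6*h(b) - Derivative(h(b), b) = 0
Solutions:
 h(b) = C1*exp(6*b)


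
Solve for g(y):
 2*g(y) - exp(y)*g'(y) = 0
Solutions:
 g(y) = C1*exp(-2*exp(-y))


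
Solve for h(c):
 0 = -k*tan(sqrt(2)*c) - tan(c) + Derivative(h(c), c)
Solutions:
 h(c) = C1 - sqrt(2)*k*log(cos(sqrt(2)*c))/2 - log(cos(c))


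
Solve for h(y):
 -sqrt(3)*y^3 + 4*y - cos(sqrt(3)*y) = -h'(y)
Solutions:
 h(y) = C1 + sqrt(3)*y^4/4 - 2*y^2 + sqrt(3)*sin(sqrt(3)*y)/3


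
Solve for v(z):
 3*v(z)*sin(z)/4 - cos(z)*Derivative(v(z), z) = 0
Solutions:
 v(z) = C1/cos(z)^(3/4)


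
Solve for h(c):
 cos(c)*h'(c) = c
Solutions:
 h(c) = C1 + Integral(c/cos(c), c)


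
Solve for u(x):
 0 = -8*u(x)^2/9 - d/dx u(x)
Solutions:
 u(x) = 9/(C1 + 8*x)


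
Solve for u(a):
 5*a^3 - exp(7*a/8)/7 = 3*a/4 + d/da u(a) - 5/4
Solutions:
 u(a) = C1 + 5*a^4/4 - 3*a^2/8 + 5*a/4 - 8*exp(7*a/8)/49


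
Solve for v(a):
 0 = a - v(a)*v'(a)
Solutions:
 v(a) = -sqrt(C1 + a^2)
 v(a) = sqrt(C1 + a^2)


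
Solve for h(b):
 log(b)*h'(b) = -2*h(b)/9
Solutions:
 h(b) = C1*exp(-2*li(b)/9)


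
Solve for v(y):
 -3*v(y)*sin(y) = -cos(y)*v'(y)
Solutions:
 v(y) = C1/cos(y)^3


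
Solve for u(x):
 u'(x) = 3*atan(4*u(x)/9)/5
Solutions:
 Integral(1/atan(4*_y/9), (_y, u(x))) = C1 + 3*x/5


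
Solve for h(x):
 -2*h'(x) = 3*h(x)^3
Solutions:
 h(x) = -sqrt(-1/(C1 - 3*x))
 h(x) = sqrt(-1/(C1 - 3*x))


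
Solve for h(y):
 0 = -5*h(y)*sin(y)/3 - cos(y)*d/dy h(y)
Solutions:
 h(y) = C1*cos(y)^(5/3)


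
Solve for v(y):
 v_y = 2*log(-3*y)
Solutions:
 v(y) = C1 + 2*y*log(-y) + 2*y*(-1 + log(3))


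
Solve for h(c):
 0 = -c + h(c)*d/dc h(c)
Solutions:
 h(c) = -sqrt(C1 + c^2)
 h(c) = sqrt(C1 + c^2)


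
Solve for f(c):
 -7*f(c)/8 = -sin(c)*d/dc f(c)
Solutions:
 f(c) = C1*(cos(c) - 1)^(7/16)/(cos(c) + 1)^(7/16)


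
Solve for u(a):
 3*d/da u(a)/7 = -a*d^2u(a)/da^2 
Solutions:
 u(a) = C1 + C2*a^(4/7)


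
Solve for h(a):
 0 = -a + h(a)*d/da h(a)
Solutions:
 h(a) = -sqrt(C1 + a^2)
 h(a) = sqrt(C1 + a^2)


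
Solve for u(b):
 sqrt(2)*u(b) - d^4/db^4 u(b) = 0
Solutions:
 u(b) = C1*exp(-2^(1/8)*b) + C2*exp(2^(1/8)*b) + C3*sin(2^(1/8)*b) + C4*cos(2^(1/8)*b)


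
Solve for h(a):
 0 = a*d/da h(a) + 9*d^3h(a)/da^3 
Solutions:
 h(a) = C1 + Integral(C2*airyai(-3^(1/3)*a/3) + C3*airybi(-3^(1/3)*a/3), a)


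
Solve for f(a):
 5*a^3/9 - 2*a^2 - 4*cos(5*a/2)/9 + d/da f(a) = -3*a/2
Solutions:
 f(a) = C1 - 5*a^4/36 + 2*a^3/3 - 3*a^2/4 + 8*sin(5*a/2)/45


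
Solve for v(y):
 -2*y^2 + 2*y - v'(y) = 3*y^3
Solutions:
 v(y) = C1 - 3*y^4/4 - 2*y^3/3 + y^2


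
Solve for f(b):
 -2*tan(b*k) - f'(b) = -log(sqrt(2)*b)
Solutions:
 f(b) = C1 + b*log(b) - b + b*log(2)/2 - 2*Piecewise((-log(cos(b*k))/k, Ne(k, 0)), (0, True))


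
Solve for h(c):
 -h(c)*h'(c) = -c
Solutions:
 h(c) = -sqrt(C1 + c^2)
 h(c) = sqrt(C1 + c^2)


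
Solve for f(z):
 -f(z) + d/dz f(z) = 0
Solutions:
 f(z) = C1*exp(z)


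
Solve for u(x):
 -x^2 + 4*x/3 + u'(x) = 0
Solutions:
 u(x) = C1 + x^3/3 - 2*x^2/3


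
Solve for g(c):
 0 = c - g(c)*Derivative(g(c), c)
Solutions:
 g(c) = -sqrt(C1 + c^2)
 g(c) = sqrt(C1 + c^2)


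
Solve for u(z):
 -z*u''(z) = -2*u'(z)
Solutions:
 u(z) = C1 + C2*z^3


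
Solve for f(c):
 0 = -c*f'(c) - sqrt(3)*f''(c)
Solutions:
 f(c) = C1 + C2*erf(sqrt(2)*3^(3/4)*c/6)


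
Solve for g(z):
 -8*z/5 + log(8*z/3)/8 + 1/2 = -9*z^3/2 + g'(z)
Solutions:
 g(z) = C1 + 9*z^4/8 - 4*z^2/5 + z*log(z)/8 - z*log(3)/8 + 3*z*log(2)/8 + 3*z/8


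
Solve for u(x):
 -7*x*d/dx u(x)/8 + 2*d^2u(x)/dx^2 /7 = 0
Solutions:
 u(x) = C1 + C2*erfi(7*sqrt(2)*x/8)


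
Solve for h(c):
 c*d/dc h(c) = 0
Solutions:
 h(c) = C1


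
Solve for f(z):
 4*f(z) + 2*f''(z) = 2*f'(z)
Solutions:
 f(z) = (C1*sin(sqrt(7)*z/2) + C2*cos(sqrt(7)*z/2))*exp(z/2)


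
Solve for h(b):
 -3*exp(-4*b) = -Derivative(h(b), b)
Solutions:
 h(b) = C1 - 3*exp(-4*b)/4


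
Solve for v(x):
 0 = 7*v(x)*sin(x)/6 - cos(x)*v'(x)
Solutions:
 v(x) = C1/cos(x)^(7/6)


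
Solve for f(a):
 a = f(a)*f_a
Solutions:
 f(a) = -sqrt(C1 + a^2)
 f(a) = sqrt(C1 + a^2)


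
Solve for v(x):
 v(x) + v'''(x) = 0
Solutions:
 v(x) = C3*exp(-x) + (C1*sin(sqrt(3)*x/2) + C2*cos(sqrt(3)*x/2))*exp(x/2)


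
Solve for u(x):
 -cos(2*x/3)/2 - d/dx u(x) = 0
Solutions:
 u(x) = C1 - 3*sin(2*x/3)/4


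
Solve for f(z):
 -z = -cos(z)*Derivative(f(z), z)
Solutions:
 f(z) = C1 + Integral(z/cos(z), z)


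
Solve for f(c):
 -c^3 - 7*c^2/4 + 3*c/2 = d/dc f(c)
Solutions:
 f(c) = C1 - c^4/4 - 7*c^3/12 + 3*c^2/4


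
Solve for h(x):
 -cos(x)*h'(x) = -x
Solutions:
 h(x) = C1 + Integral(x/cos(x), x)


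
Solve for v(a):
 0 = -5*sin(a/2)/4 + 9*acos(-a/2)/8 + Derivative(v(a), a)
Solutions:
 v(a) = C1 - 9*a*acos(-a/2)/8 - 9*sqrt(4 - a^2)/8 - 5*cos(a/2)/2


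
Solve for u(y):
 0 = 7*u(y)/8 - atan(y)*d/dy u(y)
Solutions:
 u(y) = C1*exp(7*Integral(1/atan(y), y)/8)


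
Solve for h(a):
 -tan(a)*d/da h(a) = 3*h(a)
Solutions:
 h(a) = C1/sin(a)^3


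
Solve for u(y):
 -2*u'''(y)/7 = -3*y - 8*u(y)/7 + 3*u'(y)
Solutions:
 u(y) = C1*exp(y*(-2*(2 + 5*sqrt(30)/4)^(1/3) + 7/(2 + 5*sqrt(30)/4)^(1/3))/4)*sin(sqrt(3)*y*(7/(2 + 5*sqrt(30)/4)^(1/3) + 2*(2 + 5*sqrt(30)/4)^(1/3))/4) + C2*exp(y*(-2*(2 + 5*sqrt(30)/4)^(1/3) + 7/(2 + 5*sqrt(30)/4)^(1/3))/4)*cos(sqrt(3)*y*(7/(2 + 5*sqrt(30)/4)^(1/3) + 2*(2 + 5*sqrt(30)/4)^(1/3))/4) + C3*exp(y*(-7/(2*(2 + 5*sqrt(30)/4)^(1/3)) + (2 + 5*sqrt(30)/4)^(1/3))) - 21*y/8 - 441/64


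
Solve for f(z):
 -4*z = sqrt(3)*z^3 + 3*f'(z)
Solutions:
 f(z) = C1 - sqrt(3)*z^4/12 - 2*z^2/3


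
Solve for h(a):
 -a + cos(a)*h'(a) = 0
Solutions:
 h(a) = C1 + Integral(a/cos(a), a)


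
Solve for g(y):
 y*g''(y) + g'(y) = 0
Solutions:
 g(y) = C1 + C2*log(y)


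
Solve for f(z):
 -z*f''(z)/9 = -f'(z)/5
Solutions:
 f(z) = C1 + C2*z^(14/5)


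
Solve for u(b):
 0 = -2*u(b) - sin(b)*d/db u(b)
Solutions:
 u(b) = C1*(cos(b) + 1)/(cos(b) - 1)


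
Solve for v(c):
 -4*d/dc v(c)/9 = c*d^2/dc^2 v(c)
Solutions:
 v(c) = C1 + C2*c^(5/9)


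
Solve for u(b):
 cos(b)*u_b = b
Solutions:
 u(b) = C1 + Integral(b/cos(b), b)


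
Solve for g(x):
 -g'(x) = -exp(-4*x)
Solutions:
 g(x) = C1 - exp(-4*x)/4


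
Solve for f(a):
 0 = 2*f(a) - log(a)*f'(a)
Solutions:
 f(a) = C1*exp(2*li(a))


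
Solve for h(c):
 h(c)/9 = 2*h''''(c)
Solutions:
 h(c) = C1*exp(-2^(3/4)*sqrt(3)*c/6) + C2*exp(2^(3/4)*sqrt(3)*c/6) + C3*sin(2^(3/4)*sqrt(3)*c/6) + C4*cos(2^(3/4)*sqrt(3)*c/6)


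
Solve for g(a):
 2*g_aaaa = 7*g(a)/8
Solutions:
 g(a) = C1*exp(-7^(1/4)*a/2) + C2*exp(7^(1/4)*a/2) + C3*sin(7^(1/4)*a/2) + C4*cos(7^(1/4)*a/2)


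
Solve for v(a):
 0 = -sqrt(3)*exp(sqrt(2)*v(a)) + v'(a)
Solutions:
 v(a) = sqrt(2)*(2*log(-1/(C1 + sqrt(3)*a)) - log(2))/4


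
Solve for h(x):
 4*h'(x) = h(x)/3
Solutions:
 h(x) = C1*exp(x/12)


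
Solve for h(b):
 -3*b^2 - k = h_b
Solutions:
 h(b) = C1 - b^3 - b*k


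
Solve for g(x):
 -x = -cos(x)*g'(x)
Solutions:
 g(x) = C1 + Integral(x/cos(x), x)


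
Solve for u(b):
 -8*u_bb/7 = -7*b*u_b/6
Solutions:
 u(b) = C1 + C2*erfi(7*sqrt(6)*b/24)


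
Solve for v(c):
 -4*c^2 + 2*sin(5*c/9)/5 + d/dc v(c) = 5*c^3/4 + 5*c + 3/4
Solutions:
 v(c) = C1 + 5*c^4/16 + 4*c^3/3 + 5*c^2/2 + 3*c/4 + 18*cos(5*c/9)/25


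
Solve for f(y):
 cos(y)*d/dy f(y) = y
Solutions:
 f(y) = C1 + Integral(y/cos(y), y)


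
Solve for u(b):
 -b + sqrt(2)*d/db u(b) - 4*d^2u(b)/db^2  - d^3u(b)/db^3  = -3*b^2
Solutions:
 u(b) = C1 + C2*exp(b*(-2 + sqrt(sqrt(2) + 4))) + C3*exp(-b*(2 + sqrt(sqrt(2) + 4))) - sqrt(2)*b^3/2 - 6*b^2 + sqrt(2)*b^2/4 - 24*sqrt(2)*b - b


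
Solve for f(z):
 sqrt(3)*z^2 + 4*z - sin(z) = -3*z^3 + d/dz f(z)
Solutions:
 f(z) = C1 + 3*z^4/4 + sqrt(3)*z^3/3 + 2*z^2 + cos(z)


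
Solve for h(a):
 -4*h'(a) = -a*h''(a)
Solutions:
 h(a) = C1 + C2*a^5


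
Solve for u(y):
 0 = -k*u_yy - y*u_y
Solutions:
 u(y) = C1 + C2*sqrt(k)*erf(sqrt(2)*y*sqrt(1/k)/2)


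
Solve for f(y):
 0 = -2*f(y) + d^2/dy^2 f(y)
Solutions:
 f(y) = C1*exp(-sqrt(2)*y) + C2*exp(sqrt(2)*y)


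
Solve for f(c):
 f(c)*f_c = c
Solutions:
 f(c) = -sqrt(C1 + c^2)
 f(c) = sqrt(C1 + c^2)


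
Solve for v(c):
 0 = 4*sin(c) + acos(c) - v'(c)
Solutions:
 v(c) = C1 + c*acos(c) - sqrt(1 - c^2) - 4*cos(c)


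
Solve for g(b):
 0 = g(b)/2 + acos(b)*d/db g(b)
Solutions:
 g(b) = C1*exp(-Integral(1/acos(b), b)/2)


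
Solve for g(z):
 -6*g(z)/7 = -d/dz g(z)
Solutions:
 g(z) = C1*exp(6*z/7)


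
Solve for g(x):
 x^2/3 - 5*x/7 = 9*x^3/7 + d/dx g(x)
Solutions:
 g(x) = C1 - 9*x^4/28 + x^3/9 - 5*x^2/14


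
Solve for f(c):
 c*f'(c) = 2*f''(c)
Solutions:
 f(c) = C1 + C2*erfi(c/2)


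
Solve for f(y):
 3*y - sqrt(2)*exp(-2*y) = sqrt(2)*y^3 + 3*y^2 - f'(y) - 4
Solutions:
 f(y) = C1 + sqrt(2)*y^4/4 + y^3 - 3*y^2/2 - 4*y - sqrt(2)*exp(-2*y)/2


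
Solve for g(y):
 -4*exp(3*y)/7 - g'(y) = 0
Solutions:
 g(y) = C1 - 4*exp(3*y)/21


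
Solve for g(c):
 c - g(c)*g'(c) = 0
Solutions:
 g(c) = -sqrt(C1 + c^2)
 g(c) = sqrt(C1 + c^2)


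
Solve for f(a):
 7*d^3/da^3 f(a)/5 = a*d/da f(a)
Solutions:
 f(a) = C1 + Integral(C2*airyai(5^(1/3)*7^(2/3)*a/7) + C3*airybi(5^(1/3)*7^(2/3)*a/7), a)


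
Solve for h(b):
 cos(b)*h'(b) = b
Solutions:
 h(b) = C1 + Integral(b/cos(b), b)


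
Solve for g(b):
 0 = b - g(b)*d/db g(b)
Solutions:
 g(b) = -sqrt(C1 + b^2)
 g(b) = sqrt(C1 + b^2)


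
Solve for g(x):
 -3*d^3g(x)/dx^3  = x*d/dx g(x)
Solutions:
 g(x) = C1 + Integral(C2*airyai(-3^(2/3)*x/3) + C3*airybi(-3^(2/3)*x/3), x)


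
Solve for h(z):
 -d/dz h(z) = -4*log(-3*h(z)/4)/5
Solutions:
 -5*Integral(1/(log(-_y) - 2*log(2) + log(3)), (_y, h(z)))/4 = C1 - z


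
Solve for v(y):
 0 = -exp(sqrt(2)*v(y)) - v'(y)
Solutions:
 v(y) = sqrt(2)*(2*log(1/(C1 + y)) - log(2))/4


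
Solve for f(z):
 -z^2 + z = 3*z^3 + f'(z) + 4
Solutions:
 f(z) = C1 - 3*z^4/4 - z^3/3 + z^2/2 - 4*z


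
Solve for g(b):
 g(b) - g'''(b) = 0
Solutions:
 g(b) = C3*exp(b) + (C1*sin(sqrt(3)*b/2) + C2*cos(sqrt(3)*b/2))*exp(-b/2)


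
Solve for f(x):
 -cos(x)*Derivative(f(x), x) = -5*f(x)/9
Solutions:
 f(x) = C1*(sin(x) + 1)^(5/18)/(sin(x) - 1)^(5/18)


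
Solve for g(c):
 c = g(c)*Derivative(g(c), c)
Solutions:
 g(c) = -sqrt(C1 + c^2)
 g(c) = sqrt(C1 + c^2)


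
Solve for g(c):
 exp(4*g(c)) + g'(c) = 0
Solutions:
 g(c) = log(-I*(1/(C1 + 4*c))^(1/4))
 g(c) = log(I*(1/(C1 + 4*c))^(1/4))
 g(c) = log(-(1/(C1 + 4*c))^(1/4))
 g(c) = log(1/(C1 + 4*c))/4


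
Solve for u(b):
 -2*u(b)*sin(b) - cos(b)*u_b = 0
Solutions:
 u(b) = C1*cos(b)^2


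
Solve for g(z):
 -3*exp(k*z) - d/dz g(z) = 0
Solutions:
 g(z) = C1 - 3*exp(k*z)/k


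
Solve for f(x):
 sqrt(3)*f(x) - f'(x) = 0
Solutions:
 f(x) = C1*exp(sqrt(3)*x)


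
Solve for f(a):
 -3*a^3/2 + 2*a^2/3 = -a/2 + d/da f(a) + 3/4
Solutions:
 f(a) = C1 - 3*a^4/8 + 2*a^3/9 + a^2/4 - 3*a/4


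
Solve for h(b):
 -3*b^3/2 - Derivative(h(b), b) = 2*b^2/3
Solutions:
 h(b) = C1 - 3*b^4/8 - 2*b^3/9


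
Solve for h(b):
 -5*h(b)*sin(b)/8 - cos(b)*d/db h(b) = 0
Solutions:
 h(b) = C1*cos(b)^(5/8)


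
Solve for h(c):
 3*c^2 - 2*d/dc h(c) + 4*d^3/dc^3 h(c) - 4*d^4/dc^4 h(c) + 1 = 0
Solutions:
 h(c) = C1 + C2*exp(c*(2*2^(2/3)/(3*sqrt(57) + 23)^(1/3) + 4 + 2^(1/3)*(3*sqrt(57) + 23)^(1/3))/12)*sin(2^(1/3)*sqrt(3)*c*(-(3*sqrt(57) + 23)^(1/3) + 2*2^(1/3)/(3*sqrt(57) + 23)^(1/3))/12) + C3*exp(c*(2*2^(2/3)/(3*sqrt(57) + 23)^(1/3) + 4 + 2^(1/3)*(3*sqrt(57) + 23)^(1/3))/12)*cos(2^(1/3)*sqrt(3)*c*(-(3*sqrt(57) + 23)^(1/3) + 2*2^(1/3)/(3*sqrt(57) + 23)^(1/3))/12) + C4*exp(c*(-2^(1/3)*(3*sqrt(57) + 23)^(1/3) - 2*2^(2/3)/(3*sqrt(57) + 23)^(1/3) + 2)/6) + c^3/2 + 13*c/2


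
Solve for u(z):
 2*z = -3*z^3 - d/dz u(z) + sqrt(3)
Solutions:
 u(z) = C1 - 3*z^4/4 - z^2 + sqrt(3)*z


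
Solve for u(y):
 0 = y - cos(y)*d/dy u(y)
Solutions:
 u(y) = C1 + Integral(y/cos(y), y)


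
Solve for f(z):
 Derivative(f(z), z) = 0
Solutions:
 f(z) = C1


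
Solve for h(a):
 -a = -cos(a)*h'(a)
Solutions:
 h(a) = C1 + Integral(a/cos(a), a)


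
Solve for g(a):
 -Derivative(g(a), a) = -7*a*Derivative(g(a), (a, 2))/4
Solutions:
 g(a) = C1 + C2*a^(11/7)


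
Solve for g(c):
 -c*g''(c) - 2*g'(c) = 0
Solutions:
 g(c) = C1 + C2/c


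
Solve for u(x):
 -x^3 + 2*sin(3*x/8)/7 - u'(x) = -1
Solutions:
 u(x) = C1 - x^4/4 + x - 16*cos(3*x/8)/21


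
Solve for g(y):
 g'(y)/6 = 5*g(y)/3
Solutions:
 g(y) = C1*exp(10*y)


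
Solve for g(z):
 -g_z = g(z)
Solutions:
 g(z) = C1*exp(-z)


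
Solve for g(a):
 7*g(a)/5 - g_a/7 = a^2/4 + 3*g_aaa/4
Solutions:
 g(a) = C1*exp(-a*(-10*2^(2/3)*245^(1/3)/(3087 + sqrt(9532369))^(1/3) + 350^(1/3)*(3087 + sqrt(9532369))^(1/3))/210)*sin(sqrt(3)*a*(10*2^(2/3)*245^(1/3)/(3087 + sqrt(9532369))^(1/3) + 350^(1/3)*(3087 + sqrt(9532369))^(1/3))/210) + C2*exp(-a*(-10*2^(2/3)*245^(1/3)/(3087 + sqrt(9532369))^(1/3) + 350^(1/3)*(3087 + sqrt(9532369))^(1/3))/210)*cos(sqrt(3)*a*(10*2^(2/3)*245^(1/3)/(3087 + sqrt(9532369))^(1/3) + 350^(1/3)*(3087 + sqrt(9532369))^(1/3))/210) + C3*exp(a*(-10*2^(2/3)*245^(1/3)/(3087 + sqrt(9532369))^(1/3) + 350^(1/3)*(3087 + sqrt(9532369))^(1/3))/105) + 5*a^2/28 + 25*a/686 + 125/33614


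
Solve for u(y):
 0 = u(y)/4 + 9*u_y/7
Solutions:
 u(y) = C1*exp(-7*y/36)


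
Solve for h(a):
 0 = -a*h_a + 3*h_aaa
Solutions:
 h(a) = C1 + Integral(C2*airyai(3^(2/3)*a/3) + C3*airybi(3^(2/3)*a/3), a)


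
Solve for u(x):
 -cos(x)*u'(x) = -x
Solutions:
 u(x) = C1 + Integral(x/cos(x), x)
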